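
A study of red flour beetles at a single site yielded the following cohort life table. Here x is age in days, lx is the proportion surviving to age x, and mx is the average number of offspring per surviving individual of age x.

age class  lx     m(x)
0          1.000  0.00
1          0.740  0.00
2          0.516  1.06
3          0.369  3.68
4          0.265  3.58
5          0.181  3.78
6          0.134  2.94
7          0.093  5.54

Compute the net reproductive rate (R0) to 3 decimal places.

4.447

lx·mx by age: 0, 0, 0.54696, 1.35792, 0.9487, 0.68418, 0.39396, 0.51522
R0 = Σ lx·mx = 4.44694 → 4.447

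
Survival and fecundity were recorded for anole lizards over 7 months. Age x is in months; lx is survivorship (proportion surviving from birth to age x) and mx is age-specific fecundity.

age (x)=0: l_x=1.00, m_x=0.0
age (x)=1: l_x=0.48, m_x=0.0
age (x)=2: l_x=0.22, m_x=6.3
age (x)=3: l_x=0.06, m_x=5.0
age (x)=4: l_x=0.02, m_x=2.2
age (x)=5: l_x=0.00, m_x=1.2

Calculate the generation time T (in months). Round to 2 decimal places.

2.22

lx·mx: 0, 0, 1.386, 0.3, 0.044, 0 → R0 = 1.73
x·lx·mx: 0, 0, 2.772, 0.9, 0.176, 0 → Σ = 3.848
T = 3.848 / 1.73 = 2.224277… → 2.22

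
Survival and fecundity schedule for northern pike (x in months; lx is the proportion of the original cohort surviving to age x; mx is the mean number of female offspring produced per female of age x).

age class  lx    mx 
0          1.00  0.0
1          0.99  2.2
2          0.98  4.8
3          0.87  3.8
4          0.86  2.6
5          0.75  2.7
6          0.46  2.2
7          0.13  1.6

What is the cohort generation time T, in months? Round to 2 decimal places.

lx·mx: 0, 2.178, 4.704, 3.306, 2.236, 2.025, 1.012, 0.208 → R0 = 15.669
x·lx·mx: 0, 2.178, 9.408, 9.918, 8.944, 10.125, 6.072, 1.456 → Σ = 48.101
T = 48.101 / 15.669 = 3.069819… → 3.07

3.07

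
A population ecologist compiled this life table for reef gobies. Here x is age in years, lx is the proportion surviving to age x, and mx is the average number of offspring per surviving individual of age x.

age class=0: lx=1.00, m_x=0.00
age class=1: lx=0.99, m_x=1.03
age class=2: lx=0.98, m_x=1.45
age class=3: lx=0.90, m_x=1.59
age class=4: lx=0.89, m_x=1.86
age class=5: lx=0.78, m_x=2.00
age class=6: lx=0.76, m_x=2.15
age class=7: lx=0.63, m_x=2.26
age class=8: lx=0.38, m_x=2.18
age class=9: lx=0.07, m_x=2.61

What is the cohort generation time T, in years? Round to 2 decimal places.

lx·mx: 0, 1.0197, 1.421, 1.431, 1.6554, 1.56, 1.634, 1.4238, 0.8284, 0.1827 → R0 = 11.156
x·lx·mx: 0, 1.0197, 2.842, 4.293, 6.6216, 7.8, 9.804, 9.9666, 6.6272, 1.6443 → Σ = 50.6184
T = 50.6184 / 11.156 = 4.537325… → 4.54

4.54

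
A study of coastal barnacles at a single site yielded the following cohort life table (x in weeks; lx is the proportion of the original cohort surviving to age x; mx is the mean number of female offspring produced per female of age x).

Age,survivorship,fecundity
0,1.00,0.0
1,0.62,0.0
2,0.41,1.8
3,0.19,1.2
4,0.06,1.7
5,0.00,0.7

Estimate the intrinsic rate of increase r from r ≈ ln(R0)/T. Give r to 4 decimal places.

0.0274

R0 = Σ lx·mx = 0 + 0 + 0.738 + 0.228 + 0.102 + 0 = 1.068
Σ x·lx·mx = 2.568; T = 2.568/1.068 = 2.40449…
r ≈ ln(R0)/T = ln(1.068)/2.40449… = 0.02736… → 0.0274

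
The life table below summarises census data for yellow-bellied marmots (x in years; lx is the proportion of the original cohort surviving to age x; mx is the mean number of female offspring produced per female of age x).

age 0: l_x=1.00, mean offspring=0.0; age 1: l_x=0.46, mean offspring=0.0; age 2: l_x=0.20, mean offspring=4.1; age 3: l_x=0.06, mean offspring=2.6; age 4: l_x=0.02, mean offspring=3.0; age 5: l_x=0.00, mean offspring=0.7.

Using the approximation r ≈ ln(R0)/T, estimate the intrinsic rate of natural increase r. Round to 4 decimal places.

R0 = Σ lx·mx = 0 + 0 + 0.82 + 0.156 + 0.06 + 0 = 1.036
Σ x·lx·mx = 2.348; T = 2.348/1.036 = 2.26641…
r ≈ ln(R0)/T = ln(1.036)/2.26641… = 0.015605… → 0.0156

0.0156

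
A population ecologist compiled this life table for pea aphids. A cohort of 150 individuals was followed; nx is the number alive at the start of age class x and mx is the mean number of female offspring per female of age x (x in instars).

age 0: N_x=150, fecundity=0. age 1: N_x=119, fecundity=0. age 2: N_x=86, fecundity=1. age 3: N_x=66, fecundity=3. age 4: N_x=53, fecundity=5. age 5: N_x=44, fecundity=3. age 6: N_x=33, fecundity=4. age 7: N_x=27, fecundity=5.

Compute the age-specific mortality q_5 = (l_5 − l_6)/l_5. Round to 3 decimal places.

0.250

lx = nx/n0 = nx/150: 1, 0.79333…, 0.57333…, 0.44, 0.35333…, 0.29333…, 0.22, 0.18
q_5 = (l_5 − l_6) / l_5 = (0.293333… − 0.22) / 0.293333…
     = 0.073333… / 0.293333… = 0.25… → 0.250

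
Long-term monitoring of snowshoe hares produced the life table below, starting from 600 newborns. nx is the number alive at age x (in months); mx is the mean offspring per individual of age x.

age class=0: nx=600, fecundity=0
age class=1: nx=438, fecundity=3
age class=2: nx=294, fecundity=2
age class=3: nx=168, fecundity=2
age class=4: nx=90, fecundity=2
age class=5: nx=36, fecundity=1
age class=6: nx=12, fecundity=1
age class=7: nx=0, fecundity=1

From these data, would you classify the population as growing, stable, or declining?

growing

lx = nx/n0 = nx/600: 1, 0.73, 0.49, 0.28, 0.15, 0.06, 0.02, 0
R0 = Σ lx·mx = 0 + 2.19 + 0.98 + 0.56 + 0.3 + 0.06 + 0.02 + 0 = 4.11
R0 > 1, so the population is growing.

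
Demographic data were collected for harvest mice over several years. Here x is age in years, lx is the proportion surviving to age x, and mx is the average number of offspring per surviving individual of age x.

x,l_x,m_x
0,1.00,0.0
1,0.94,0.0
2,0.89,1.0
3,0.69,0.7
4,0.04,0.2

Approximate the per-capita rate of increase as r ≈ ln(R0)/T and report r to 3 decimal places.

R0 = Σ lx·mx = 0 + 0 + 0.89 + 0.483 + 0.008 = 1.381
Σ x·lx·mx = 3.261; T = 3.261/1.381 = 2.36133…
r ≈ ln(R0)/T = ln(1.381)/2.36133… = 0.13671… → 0.137

0.137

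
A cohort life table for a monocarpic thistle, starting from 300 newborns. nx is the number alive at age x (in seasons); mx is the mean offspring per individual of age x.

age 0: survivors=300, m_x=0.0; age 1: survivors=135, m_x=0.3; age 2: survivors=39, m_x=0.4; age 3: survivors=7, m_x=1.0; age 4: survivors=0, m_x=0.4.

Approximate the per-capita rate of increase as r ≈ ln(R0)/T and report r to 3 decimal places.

-1.061

lx = nx/n0 = nx/300: 1, 0.45, 0.13, 0.02333…, 0
R0 = Σ lx·mx = 0 + 0.135 + 0.052 + 0.02333… + 0 = 0.210333…
Σ x·lx·mx = 0.309…; T = 0.309…/0.210333… = 1.4691…
r ≈ ln(R0)/T = ln(0.210333…)/1.4691… = -1.06124… → -1.061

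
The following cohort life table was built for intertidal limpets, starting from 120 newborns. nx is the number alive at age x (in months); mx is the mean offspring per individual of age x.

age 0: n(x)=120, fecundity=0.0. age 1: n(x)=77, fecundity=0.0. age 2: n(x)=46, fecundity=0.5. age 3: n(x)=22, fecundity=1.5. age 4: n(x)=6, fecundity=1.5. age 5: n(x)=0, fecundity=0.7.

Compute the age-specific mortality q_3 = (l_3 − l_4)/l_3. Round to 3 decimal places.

0.727

lx = nx/n0 = nx/120: 1, 0.64167…, 0.38333…, 0.18333…, 0.05, 0
q_3 = (l_3 − l_4) / l_3 = (0.183333… − 0.05) / 0.183333…
     = 0.133333… / 0.183333… = 0.727273… → 0.727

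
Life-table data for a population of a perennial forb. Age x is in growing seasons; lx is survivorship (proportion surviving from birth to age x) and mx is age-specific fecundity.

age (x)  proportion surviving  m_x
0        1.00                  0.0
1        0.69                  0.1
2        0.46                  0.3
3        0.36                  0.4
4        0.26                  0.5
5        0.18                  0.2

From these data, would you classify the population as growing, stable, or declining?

declining

R0 = Σ lx·mx = 0 + 0.069 + 0.138 + 0.144 + 0.13 + 0.036 = 0.517
R0 < 1, so the population is declining.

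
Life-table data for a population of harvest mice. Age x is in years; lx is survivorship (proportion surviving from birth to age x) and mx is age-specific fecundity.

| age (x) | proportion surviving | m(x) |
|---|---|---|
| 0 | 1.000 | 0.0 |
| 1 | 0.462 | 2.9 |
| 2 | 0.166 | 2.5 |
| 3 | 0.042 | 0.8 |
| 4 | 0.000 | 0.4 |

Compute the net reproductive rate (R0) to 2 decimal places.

1.79

lx·mx by age: 0, 1.3398, 0.415, 0.0336, 0
R0 = Σ lx·mx = 1.7884 → 1.79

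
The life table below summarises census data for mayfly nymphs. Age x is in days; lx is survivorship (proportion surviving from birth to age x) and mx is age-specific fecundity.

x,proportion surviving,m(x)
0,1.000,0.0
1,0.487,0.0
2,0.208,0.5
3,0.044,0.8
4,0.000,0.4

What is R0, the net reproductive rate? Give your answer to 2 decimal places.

0.14

lx·mx by age: 0, 0, 0.104, 0.0352, 0
R0 = Σ lx·mx = 0.1392 → 0.14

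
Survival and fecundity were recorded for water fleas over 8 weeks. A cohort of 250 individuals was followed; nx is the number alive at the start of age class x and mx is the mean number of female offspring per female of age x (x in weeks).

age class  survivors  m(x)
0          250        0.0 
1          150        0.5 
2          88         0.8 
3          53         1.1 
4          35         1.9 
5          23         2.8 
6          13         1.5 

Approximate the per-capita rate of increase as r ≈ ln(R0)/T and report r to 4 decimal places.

lx = nx/n0 = nx/250: 1, 0.6, 0.352, 0.212, 0.14, 0.092, 0.052
R0 = Σ lx·mx = 0 + 0.3 + 0.2816 + 0.2332 + 0.266 + 0.2576 + 0.078 = 1.4164
Σ x·lx·mx = 4.3828; T = 4.3828/1.4164 = 3.09432…
r ≈ ln(R0)/T = ln(1.4164)/3.09432… = 0.112502… → 0.1125

0.1125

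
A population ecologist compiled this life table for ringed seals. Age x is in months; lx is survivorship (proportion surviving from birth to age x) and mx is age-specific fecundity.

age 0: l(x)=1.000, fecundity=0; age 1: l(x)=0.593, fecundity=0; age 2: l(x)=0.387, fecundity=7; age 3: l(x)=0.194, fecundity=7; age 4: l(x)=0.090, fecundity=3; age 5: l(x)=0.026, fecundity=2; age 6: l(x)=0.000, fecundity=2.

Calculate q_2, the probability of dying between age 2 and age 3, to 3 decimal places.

q_2 = (l_2 − l_3) / l_2 = (0.387 − 0.194) / 0.387
     = 0.193 / 0.387 = 0.498708… → 0.499

0.499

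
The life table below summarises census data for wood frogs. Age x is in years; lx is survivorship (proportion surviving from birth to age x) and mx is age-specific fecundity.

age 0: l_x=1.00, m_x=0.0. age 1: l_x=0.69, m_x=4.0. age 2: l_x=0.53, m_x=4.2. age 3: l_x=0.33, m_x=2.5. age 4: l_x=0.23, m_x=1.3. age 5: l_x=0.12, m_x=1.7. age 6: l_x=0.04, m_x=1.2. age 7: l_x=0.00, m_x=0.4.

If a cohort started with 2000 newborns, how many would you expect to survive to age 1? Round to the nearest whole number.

Expected survivors = N0 · l_1 = 2000 × 0.69 = 1380 → 1380

1380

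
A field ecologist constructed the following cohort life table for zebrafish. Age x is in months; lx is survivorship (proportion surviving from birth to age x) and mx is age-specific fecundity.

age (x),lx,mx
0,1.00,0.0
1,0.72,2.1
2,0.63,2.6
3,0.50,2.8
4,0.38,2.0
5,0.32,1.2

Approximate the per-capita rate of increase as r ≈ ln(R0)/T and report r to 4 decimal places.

0.7101

R0 = Σ lx·mx = 0 + 1.512 + 1.638 + 1.4 + 0.76 + 0.384 = 5.694
Σ x·lx·mx = 13.948; T = 13.948/5.694 = 2.4496…
r ≈ ln(R0)/T = ln(5.694)/2.4496… = 0.710082… → 0.7101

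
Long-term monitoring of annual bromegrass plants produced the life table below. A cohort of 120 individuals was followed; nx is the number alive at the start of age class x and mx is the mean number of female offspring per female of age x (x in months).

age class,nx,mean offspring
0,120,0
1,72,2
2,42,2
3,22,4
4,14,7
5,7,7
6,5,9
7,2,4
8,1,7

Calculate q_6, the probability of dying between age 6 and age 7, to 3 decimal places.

lx = nx/n0 = nx/120: 1, 0.6, 0.35, 0.18333…, 0.11667…, 0.05833…, 0.04167…, 0.01667…, 0.00833…
q_6 = (l_6 − l_7) / l_6 = (0.041667… − 0.016667…) / 0.041667…
     = 0.025… / 0.041667… = 0.6… → 0.600

0.600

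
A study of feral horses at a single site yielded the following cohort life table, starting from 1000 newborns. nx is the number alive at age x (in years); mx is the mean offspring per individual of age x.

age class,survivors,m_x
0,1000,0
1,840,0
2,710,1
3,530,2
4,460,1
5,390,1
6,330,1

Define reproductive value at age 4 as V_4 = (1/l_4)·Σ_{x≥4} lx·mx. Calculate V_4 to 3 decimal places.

lx = nx/n0 = nx/1000: 1, 0.84, 0.71, 0.53, 0.46, 0.39, 0.33
lx·mx for x ≥ 4: 0.46, 0.39, 0.33 → sum = 1.18
V_4 = 1.18 / l_4 = 1.18 / 0.46 = 2.565217… → 2.565

2.565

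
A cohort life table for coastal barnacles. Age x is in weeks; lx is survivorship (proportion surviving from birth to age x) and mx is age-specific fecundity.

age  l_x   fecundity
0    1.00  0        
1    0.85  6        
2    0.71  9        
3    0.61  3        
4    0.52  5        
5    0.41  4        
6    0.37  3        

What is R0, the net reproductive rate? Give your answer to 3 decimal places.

lx·mx by age: 0, 5.1, 6.39, 1.83, 2.6, 1.64, 1.11
R0 = Σ lx·mx = 18.67 → 18.670

18.670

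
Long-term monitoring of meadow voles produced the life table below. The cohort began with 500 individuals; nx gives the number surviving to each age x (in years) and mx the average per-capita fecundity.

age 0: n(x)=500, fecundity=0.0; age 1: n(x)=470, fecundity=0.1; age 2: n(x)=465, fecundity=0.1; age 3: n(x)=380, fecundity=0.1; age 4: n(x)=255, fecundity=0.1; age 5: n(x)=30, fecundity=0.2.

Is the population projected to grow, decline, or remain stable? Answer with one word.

lx = nx/n0 = nx/500: 1, 0.94, 0.93, 0.76, 0.51, 0.06
R0 = Σ lx·mx = 0 + 0.094 + 0.093 + 0.076 + 0.051 + 0.012 = 0.326
R0 < 1, so the population is declining.

declining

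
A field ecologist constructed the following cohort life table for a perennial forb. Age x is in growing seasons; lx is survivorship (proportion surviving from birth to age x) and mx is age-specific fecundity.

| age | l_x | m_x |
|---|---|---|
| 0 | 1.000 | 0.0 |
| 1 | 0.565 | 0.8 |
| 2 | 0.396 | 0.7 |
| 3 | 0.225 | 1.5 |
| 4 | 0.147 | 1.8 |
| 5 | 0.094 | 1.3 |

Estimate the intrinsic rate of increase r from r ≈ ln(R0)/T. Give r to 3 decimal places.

R0 = Σ lx·mx = 0 + 0.452 + 0.2772 + 0.3375 + 0.2646 + 0.1222 = 1.4535
Σ x·lx·mx = 3.6883; T = 3.6883/1.4535 = 2.53753…
r ≈ ln(R0)/T = ln(1.4535)/2.53753… = 0.14738… → 0.147

0.147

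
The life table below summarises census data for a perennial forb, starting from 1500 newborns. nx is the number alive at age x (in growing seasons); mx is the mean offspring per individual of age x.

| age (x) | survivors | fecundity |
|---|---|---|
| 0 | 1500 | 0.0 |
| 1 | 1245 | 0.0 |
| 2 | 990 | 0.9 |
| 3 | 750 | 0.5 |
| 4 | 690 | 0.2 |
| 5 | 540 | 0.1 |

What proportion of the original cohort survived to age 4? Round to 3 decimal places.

0.460

l_4 = n_4/n_0 = 690/1500 = 0.46 → 0.460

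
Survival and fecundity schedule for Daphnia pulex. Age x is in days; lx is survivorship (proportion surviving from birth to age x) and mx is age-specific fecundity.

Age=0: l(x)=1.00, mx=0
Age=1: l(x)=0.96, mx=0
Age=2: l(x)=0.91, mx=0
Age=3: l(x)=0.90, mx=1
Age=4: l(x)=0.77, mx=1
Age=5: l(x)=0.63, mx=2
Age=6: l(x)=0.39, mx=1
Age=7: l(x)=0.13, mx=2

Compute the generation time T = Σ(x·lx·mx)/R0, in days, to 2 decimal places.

4.54

lx·mx: 0, 0, 0, 0.9, 0.77, 1.26, 0.39, 0.26 → R0 = 3.58
x·lx·mx: 0, 0, 0, 2.7, 3.08, 6.3, 2.34, 1.82 → Σ = 16.24
T = 16.24 / 3.58 = 4.536313… → 4.54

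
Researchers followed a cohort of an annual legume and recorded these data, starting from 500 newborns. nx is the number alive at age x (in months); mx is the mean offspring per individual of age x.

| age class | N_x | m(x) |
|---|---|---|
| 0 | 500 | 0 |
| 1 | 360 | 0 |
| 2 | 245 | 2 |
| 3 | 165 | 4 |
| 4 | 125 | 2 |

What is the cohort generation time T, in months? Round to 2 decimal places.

2.83

lx = nx/n0 = nx/500: 1, 0.72, 0.49, 0.33, 0.25
lx·mx: 0, 0, 0.98, 1.32, 0.5 → R0 = 2.8
x·lx·mx: 0, 0, 1.96, 3.96, 2 → Σ = 7.92
T = 7.92 / 2.8 = 2.828571… → 2.83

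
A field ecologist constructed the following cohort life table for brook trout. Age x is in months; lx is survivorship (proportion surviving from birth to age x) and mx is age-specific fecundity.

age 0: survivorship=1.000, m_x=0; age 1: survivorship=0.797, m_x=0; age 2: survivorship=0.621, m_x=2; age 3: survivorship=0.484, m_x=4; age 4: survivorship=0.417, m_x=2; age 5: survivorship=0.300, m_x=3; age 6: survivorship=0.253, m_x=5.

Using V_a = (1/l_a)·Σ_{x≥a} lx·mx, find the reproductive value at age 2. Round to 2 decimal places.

lx·mx for x ≥ 2: 1.242, 1.936, 0.834, 0.9, 1.265 → sum = 6.177
V_2 = 6.177 / l_2 = 6.177 / 0.621 = 9.94686… → 9.95

9.95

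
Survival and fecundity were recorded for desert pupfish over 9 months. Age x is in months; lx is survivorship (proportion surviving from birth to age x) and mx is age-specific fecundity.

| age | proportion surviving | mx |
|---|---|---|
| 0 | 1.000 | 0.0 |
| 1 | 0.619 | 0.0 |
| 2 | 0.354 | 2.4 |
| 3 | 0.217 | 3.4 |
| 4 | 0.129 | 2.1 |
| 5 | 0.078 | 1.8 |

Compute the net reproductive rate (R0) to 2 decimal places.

2.00

lx·mx by age: 0, 0, 0.8496, 0.7378, 0.2709, 0.1404
R0 = Σ lx·mx = 1.9987 → 2.00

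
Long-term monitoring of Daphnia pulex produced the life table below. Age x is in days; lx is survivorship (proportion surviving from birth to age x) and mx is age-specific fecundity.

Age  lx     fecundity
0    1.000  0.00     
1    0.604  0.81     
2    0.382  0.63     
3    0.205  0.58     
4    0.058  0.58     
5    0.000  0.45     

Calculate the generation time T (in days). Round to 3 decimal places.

lx·mx: 0, 0.48924, 0.24066, 0.1189, 0.03364, 0 → R0 = 0.88244
x·lx·mx: 0, 0.48924, 0.48132, 0.3567, 0.13456, 0 → Σ = 1.46182
T = 1.46182 / 0.88244 = 1.656566… → 1.657

1.657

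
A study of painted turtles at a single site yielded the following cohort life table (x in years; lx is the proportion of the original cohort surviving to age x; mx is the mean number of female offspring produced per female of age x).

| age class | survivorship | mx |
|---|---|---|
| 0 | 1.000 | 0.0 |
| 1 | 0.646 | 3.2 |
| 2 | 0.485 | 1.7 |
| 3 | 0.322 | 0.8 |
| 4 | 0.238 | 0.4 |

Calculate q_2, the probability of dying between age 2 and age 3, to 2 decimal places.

q_2 = (l_2 − l_3) / l_2 = (0.485 − 0.322) / 0.485
     = 0.163 / 0.485 = 0.336082… → 0.34

0.34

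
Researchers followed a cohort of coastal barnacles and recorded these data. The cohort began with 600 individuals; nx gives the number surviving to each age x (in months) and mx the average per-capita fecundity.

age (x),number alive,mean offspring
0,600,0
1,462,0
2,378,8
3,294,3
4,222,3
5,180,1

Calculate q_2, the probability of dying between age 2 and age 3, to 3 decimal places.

0.222

lx = nx/n0 = nx/600: 1, 0.77, 0.63, 0.49, 0.37, 0.3
q_2 = (l_2 − l_3) / l_2 = (0.63 − 0.49) / 0.63
     = 0.14 / 0.63 = 0.222222… → 0.222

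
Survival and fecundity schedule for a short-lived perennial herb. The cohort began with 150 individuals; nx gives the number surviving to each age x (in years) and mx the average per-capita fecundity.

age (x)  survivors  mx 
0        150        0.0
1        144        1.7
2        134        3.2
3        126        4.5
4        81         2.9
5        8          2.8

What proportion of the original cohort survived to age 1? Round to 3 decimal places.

0.960

l_1 = n_1/n_0 = 144/150 = 0.96 → 0.960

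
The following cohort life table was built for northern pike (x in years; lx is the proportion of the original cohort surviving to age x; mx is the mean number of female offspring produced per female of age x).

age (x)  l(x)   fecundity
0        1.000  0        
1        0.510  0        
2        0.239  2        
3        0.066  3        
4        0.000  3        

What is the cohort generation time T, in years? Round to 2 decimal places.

lx·mx: 0, 0, 0.478, 0.198, 0 → R0 = 0.676
x·lx·mx: 0, 0, 0.956, 0.594, 0 → Σ = 1.55
T = 1.55 / 0.676 = 2.292899… → 2.29

2.29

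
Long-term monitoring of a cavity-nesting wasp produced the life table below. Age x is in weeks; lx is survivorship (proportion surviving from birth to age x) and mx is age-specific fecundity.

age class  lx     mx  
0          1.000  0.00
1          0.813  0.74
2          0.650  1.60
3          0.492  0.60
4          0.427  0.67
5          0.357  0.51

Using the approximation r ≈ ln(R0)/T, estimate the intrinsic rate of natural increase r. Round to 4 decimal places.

0.3754

R0 = Σ lx·mx = 0 + 0.60162 + 1.04 + 0.2952 + 0.28609 + 0.18207 = 2.40498
Σ x·lx·mx = 5.62193; T = 5.62193/2.40498 = 2.33762…
r ≈ ln(R0)/T = ln(2.40498)/2.33762… = 0.3754… → 0.3754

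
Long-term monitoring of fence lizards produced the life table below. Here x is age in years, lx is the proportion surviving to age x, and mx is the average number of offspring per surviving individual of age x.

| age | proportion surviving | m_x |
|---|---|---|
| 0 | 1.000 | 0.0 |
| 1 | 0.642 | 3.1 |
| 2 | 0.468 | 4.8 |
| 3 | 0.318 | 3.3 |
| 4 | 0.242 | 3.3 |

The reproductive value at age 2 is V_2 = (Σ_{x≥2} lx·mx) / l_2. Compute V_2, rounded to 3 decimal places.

8.749

lx·mx for x ≥ 2: 2.2464, 1.0494, 0.7986 → sum = 4.0944
V_2 = 4.0944 / l_2 = 4.0944 / 0.468 = 8.748718… → 8.749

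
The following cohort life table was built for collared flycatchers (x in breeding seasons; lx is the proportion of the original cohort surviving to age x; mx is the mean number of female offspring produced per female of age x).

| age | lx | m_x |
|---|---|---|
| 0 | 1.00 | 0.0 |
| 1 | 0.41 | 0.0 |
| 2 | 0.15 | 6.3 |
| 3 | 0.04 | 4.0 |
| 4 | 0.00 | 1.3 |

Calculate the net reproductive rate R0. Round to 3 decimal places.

1.105

lx·mx by age: 0, 0, 0.945, 0.16, 0
R0 = Σ lx·mx = 1.105 → 1.105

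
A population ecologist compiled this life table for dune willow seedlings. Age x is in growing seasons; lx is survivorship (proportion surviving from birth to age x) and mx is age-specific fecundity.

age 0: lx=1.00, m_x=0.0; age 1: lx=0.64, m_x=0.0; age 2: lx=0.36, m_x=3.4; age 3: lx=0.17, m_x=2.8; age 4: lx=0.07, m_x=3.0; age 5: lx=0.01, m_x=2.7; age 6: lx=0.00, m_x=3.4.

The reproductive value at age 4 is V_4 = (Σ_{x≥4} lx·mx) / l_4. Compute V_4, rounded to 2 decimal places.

3.39

lx·mx for x ≥ 4: 0.21, 0.027, 0 → sum = 0.237
V_4 = 0.237 / l_4 = 0.237 / 0.07 = 3.385714… → 3.39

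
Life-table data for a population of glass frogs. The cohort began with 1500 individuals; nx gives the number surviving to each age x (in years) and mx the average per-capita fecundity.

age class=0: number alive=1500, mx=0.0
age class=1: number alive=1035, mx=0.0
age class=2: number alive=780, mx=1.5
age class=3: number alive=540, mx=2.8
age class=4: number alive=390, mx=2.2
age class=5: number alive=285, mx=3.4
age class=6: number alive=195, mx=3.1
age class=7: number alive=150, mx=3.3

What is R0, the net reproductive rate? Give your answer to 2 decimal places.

3.74

lx = nx/n0 = nx/1500: 1, 0.69, 0.52, 0.36, 0.26, 0.19, 0.13, 0.1
lx·mx by age: 0, 0, 0.78, 1.008, 0.572, 0.646, 0.403, 0.33
R0 = Σ lx·mx = 3.739 → 3.74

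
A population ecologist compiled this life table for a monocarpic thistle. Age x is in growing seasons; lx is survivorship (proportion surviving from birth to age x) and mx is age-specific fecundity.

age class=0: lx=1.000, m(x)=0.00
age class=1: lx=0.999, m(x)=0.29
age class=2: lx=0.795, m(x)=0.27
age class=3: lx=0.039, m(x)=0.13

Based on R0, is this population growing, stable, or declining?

R0 = Σ lx·mx = 0 + 0.28971 + 0.21465 + 0.00507 = 0.50943
R0 < 1, so the population is declining.

declining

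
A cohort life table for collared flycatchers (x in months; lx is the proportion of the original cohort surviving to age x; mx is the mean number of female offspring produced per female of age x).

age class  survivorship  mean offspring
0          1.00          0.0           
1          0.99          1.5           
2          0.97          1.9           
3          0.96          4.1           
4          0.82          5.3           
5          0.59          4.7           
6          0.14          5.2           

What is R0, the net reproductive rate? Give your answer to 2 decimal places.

lx·mx by age: 0, 1.485, 1.843, 3.936, 4.346, 2.773, 0.728
R0 = Σ lx·mx = 15.111 → 15.11

15.11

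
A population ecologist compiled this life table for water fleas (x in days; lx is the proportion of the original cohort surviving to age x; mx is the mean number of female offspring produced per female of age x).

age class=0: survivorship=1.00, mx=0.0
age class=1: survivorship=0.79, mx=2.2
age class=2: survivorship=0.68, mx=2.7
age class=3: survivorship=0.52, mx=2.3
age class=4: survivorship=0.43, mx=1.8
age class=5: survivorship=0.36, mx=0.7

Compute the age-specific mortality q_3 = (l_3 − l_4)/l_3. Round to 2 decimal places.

0.17

q_3 = (l_3 − l_4) / l_3 = (0.52 − 0.43) / 0.52
     = 0.09 / 0.52 = 0.173077… → 0.17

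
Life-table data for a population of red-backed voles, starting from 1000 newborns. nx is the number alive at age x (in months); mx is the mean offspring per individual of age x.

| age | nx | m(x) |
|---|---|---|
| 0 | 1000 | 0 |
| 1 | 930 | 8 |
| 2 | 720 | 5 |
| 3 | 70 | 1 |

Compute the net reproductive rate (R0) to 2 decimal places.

lx = nx/n0 = nx/1000: 1, 0.93, 0.72, 0.07
lx·mx by age: 0, 7.44, 3.6, 0.07
R0 = Σ lx·mx = 11.11 → 11.11

11.11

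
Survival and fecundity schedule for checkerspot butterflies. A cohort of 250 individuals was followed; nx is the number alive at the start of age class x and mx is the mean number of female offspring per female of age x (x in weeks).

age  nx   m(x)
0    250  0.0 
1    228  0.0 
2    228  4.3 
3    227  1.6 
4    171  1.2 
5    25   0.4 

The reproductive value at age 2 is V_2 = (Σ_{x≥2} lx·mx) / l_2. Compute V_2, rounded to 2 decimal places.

6.84

lx = nx/n0 = nx/250: 1, 0.912, 0.912, 0.908, 0.684, 0.1
lx·mx for x ≥ 2: 3.9216, 1.4528, 0.8208, 0.04 → sum = 6.2352
V_2 = 6.2352 / l_2 = 6.2352 / 0.912 = 6.836842… → 6.84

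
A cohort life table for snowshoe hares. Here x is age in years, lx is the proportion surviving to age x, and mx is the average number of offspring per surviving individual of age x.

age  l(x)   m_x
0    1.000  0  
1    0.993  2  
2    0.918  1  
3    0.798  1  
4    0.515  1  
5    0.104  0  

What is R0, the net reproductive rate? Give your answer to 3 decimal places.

lx·mx by age: 0, 1.986, 0.918, 0.798, 0.515, 0
R0 = Σ lx·mx = 4.217 → 4.217

4.217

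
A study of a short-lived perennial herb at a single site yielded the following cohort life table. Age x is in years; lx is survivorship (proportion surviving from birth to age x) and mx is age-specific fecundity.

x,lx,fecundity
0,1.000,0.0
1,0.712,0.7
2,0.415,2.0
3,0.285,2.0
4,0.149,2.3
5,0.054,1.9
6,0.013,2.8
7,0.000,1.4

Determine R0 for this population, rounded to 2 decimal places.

lx·mx by age: 0, 0.4984, 0.83, 0.57, 0.3427, 0.1026, 0.0364, 0
R0 = Σ lx·mx = 2.3801 → 2.38

2.38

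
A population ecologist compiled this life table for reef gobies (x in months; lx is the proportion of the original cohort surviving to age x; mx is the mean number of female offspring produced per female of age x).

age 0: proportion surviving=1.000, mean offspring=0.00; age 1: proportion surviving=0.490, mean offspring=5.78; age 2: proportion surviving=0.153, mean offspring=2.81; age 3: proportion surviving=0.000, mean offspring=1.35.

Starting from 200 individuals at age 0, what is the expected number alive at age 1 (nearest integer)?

Expected survivors = N0 · l_1 = 200 × 0.490 = 98 → 98

98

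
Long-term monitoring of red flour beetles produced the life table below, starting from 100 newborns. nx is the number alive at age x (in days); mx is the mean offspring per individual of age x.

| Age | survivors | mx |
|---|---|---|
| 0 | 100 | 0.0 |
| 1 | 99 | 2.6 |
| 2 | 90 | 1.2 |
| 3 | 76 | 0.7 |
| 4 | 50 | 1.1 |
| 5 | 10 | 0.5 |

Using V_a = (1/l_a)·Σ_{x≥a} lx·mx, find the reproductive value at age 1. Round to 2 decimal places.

4.83

lx = nx/n0 = nx/100: 1, 0.99, 0.9, 0.76, 0.5, 0.1
lx·mx for x ≥ 1: 2.574, 1.08, 0.532, 0.55, 0.05 → sum = 4.786
V_1 = 4.786 / l_1 = 4.786 / 0.99 = 4.834343… → 4.83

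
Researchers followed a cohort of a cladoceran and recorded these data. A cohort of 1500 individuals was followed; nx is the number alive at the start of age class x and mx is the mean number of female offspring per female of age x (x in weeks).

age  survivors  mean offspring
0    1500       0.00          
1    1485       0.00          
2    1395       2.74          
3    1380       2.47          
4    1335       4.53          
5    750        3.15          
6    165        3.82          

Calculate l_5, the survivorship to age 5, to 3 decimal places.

0.500

l_5 = n_5/n_0 = 750/1500 = 0.5 → 0.500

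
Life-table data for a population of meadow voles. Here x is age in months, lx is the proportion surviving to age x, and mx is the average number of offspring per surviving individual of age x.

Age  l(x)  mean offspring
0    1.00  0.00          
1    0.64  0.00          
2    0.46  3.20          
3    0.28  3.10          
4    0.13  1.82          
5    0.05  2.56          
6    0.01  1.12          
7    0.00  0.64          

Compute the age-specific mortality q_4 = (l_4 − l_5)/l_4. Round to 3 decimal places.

0.615

q_4 = (l_4 − l_5) / l_4 = (0.13 − 0.05) / 0.13
     = 0.08 / 0.13 = 0.615385… → 0.615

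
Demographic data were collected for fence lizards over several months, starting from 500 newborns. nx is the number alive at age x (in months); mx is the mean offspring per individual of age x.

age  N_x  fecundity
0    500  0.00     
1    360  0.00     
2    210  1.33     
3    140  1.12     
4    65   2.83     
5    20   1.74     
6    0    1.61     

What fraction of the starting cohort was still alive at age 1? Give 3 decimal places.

l_1 = n_1/n_0 = 360/500 = 0.72 → 0.720

0.720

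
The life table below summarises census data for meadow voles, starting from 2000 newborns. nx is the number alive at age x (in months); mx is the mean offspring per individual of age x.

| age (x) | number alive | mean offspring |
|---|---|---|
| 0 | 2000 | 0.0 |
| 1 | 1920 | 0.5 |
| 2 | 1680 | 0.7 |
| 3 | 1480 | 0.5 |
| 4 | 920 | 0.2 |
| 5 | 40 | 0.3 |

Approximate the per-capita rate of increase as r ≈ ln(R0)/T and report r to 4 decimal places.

lx = nx/n0 = nx/2000: 1, 0.96, 0.84, 0.74, 0.46, 0.02
R0 = Σ lx·mx = 0 + 0.48 + 0.588 + 0.37 + 0.092 + 0.006 = 1.536
Σ x·lx·mx = 3.164; T = 3.164/1.536 = 2.0599…
r ≈ ln(R0)/T = ln(1.536)/2.0599… = 0.208351… → 0.2084

0.2084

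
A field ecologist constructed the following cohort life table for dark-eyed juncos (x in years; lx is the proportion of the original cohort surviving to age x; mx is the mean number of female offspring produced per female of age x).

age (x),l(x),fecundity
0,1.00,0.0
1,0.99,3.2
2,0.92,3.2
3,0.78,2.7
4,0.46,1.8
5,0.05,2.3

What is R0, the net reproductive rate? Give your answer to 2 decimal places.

9.16

lx·mx by age: 0, 3.168, 2.944, 2.106, 0.828, 0.115
R0 = Σ lx·mx = 9.161 → 9.16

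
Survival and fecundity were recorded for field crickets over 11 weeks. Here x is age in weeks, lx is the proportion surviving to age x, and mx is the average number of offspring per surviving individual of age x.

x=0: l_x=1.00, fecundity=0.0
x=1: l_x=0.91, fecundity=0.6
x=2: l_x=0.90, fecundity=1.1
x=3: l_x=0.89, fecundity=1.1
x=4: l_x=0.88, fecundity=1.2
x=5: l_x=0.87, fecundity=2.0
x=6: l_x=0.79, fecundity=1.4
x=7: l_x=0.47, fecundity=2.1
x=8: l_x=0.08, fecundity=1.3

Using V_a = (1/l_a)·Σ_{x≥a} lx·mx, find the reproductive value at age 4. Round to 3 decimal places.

lx·mx for x ≥ 4: 1.056, 1.74, 1.106, 0.987, 0.104 → sum = 4.993
V_4 = 4.993 / l_4 = 4.993 / 0.88 = 5.673864… → 5.674

5.674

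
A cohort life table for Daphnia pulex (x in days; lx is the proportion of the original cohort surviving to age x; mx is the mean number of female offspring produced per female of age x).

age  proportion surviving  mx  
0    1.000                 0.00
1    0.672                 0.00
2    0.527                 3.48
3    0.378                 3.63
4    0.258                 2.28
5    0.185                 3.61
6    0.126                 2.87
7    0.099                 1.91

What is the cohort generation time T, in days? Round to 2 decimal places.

lx·mx: 0, 0, 1.83396, 1.37214, 0.58824, 0.66785, 0.36162, 0.18909 → R0 = 5.0129
x·lx·mx: 0, 0, 3.66792, 4.11642, 2.35296, 3.33925, 2.16972, 1.32363 → Σ = 16.9699
T = 16.9699 / 5.0129 = 3.385246… → 3.39

3.39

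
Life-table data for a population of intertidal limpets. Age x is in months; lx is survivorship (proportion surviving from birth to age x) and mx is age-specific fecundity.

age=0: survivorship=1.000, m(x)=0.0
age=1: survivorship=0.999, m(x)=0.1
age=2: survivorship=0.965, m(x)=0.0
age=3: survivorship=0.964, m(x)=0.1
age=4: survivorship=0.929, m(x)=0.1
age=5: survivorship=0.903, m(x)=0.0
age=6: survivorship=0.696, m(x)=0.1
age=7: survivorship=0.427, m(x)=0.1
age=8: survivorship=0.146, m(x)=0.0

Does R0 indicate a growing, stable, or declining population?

R0 = Σ lx·mx = 0 + 0.0999 + 0 + 0.0964 + 0.0929 + 0 + 0.0696 + 0.0427 + 0 = 0.4015
R0 < 1, so the population is declining.

declining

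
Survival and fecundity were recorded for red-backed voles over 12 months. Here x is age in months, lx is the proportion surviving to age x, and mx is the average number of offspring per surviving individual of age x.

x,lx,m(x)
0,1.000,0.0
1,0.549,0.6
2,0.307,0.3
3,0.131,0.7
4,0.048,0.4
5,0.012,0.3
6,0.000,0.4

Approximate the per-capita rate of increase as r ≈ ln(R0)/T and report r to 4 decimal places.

-0.3783

R0 = Σ lx·mx = 0 + 0.3294 + 0.0921 + 0.0917 + 0.0192 + 0.0036 + 0 = 0.536
Σ x·lx·mx = 0.8835; T = 0.8835/0.536 = 1.64832…
r ≈ ln(R0)/T = ln(0.536)/1.64832… = -0.378337… → -0.3783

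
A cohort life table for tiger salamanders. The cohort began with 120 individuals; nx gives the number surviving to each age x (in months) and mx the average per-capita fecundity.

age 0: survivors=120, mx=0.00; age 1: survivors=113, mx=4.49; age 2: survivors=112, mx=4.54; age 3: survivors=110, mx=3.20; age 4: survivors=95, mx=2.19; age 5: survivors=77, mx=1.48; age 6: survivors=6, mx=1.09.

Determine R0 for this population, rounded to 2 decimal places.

14.14

lx = nx/n0 = nx/120: 1, 0.94167…, 0.93333…, 0.91667…, 0.79167…, 0.64167…, 0.05
lx·mx by age: 0, 4.228083…, 4.237333…, 2.933333…, 1.73375…, 0.949667…, 0.0545
R0 = Σ lx·mx = 14.136667… → 14.14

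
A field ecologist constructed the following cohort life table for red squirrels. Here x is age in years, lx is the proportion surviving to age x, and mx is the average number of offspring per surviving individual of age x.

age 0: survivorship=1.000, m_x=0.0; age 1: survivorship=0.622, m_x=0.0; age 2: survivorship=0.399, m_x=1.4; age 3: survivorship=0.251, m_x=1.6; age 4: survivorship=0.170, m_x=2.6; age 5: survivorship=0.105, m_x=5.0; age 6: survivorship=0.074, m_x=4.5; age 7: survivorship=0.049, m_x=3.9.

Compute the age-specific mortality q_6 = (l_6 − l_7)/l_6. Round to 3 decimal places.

0.338

q_6 = (l_6 − l_7) / l_6 = (0.074 − 0.049) / 0.074
     = 0.025 / 0.074 = 0.337838… → 0.338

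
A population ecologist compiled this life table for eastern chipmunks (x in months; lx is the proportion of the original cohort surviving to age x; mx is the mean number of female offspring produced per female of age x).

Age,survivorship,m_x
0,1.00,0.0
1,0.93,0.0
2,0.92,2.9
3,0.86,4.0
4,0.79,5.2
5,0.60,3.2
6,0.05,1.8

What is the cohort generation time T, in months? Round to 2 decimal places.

lx·mx: 0, 0, 2.668, 3.44, 4.108, 1.92, 0.09 → R0 = 12.226
x·lx·mx: 0, 0, 5.336, 10.32, 16.432, 9.6, 0.54 → Σ = 42.228
T = 42.228 / 12.226 = 3.453951… → 3.45

3.45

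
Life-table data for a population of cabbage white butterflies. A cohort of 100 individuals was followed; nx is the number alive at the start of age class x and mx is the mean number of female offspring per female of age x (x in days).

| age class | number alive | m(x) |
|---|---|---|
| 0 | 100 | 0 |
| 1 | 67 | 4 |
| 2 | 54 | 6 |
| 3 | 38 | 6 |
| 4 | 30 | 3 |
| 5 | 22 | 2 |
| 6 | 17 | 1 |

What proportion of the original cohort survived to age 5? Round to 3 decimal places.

l_5 = n_5/n_0 = 22/100 = 0.22 → 0.220

0.220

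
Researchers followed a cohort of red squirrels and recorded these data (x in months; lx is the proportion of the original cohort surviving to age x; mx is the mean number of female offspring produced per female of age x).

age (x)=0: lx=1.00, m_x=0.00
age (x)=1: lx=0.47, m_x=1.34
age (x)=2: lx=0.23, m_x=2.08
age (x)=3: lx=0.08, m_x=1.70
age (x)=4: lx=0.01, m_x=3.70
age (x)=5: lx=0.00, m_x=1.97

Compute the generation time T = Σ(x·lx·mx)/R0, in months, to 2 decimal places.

1.67

lx·mx: 0, 0.6298, 0.4784, 0.136, 0.037, 0 → R0 = 1.2812
x·lx·mx: 0, 0.6298, 0.9568, 0.408, 0.148, 0 → Σ = 2.1426
T = 2.1426 / 1.2812 = 1.672338… → 1.67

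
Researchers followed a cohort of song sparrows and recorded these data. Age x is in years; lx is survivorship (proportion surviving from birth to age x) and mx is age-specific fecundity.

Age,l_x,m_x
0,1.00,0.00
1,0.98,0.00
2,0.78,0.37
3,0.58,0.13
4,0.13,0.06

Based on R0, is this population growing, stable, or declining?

declining

R0 = Σ lx·mx = 0 + 0 + 0.2886 + 0.0754 + 0.0078 = 0.3718
R0 < 1, so the population is declining.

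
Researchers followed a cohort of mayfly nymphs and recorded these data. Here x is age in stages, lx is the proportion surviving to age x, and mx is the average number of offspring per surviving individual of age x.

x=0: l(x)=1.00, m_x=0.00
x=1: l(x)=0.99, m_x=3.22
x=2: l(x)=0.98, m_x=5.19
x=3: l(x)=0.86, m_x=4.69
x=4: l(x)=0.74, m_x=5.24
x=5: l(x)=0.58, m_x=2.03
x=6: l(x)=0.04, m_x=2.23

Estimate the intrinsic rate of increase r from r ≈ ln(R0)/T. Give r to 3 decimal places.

R0 = Σ lx·mx = 0 + 3.1878 + 5.0862 + 4.0334 + 3.8776 + 1.1774 + 0.0892 = 17.4516
Σ x·lx·mx = 47.393; T = 47.393/17.4516 = 2.71568…
r ≈ ln(R0)/T = ln(17.4516)/2.71568… = 1.05293… → 1.053

1.053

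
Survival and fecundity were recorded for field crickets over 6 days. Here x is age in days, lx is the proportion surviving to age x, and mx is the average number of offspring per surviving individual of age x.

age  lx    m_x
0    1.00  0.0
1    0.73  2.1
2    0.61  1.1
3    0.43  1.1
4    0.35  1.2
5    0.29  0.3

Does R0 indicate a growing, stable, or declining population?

growing

R0 = Σ lx·mx = 0 + 1.533 + 0.671 + 0.473 + 0.42 + 0.087 = 3.184
R0 > 1, so the population is growing.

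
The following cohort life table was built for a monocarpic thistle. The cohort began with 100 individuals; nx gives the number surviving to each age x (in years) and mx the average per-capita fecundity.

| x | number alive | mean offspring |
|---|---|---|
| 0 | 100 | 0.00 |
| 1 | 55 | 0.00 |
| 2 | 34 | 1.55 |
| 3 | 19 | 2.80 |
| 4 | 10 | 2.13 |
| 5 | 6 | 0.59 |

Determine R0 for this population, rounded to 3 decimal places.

1.307

lx = nx/n0 = nx/100: 1, 0.55, 0.34, 0.19, 0.1, 0.06
lx·mx by age: 0, 0, 0.527, 0.532, 0.213, 0.0354
R0 = Σ lx·mx = 1.3074 → 1.307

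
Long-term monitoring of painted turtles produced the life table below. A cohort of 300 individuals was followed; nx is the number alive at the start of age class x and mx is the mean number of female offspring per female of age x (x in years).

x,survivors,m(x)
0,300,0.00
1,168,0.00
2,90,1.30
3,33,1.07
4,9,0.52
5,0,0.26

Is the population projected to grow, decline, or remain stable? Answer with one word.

lx = nx/n0 = nx/300: 1, 0.56, 0.3, 0.11, 0.03, 0
R0 = Σ lx·mx = 0 + 0 + 0.39 + 0.1177 + 0.0156 + 0 = 0.5233
R0 < 1, so the population is declining.

declining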